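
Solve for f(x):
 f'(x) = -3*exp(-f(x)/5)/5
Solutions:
 f(x) = 5*log(C1 - 3*x/25)


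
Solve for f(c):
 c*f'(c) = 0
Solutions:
 f(c) = C1


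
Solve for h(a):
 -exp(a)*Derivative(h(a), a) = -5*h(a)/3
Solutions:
 h(a) = C1*exp(-5*exp(-a)/3)


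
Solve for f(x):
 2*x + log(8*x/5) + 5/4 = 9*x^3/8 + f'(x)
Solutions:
 f(x) = C1 - 9*x^4/32 + x^2 + x*log(x) + x/4 + x*log(8/5)


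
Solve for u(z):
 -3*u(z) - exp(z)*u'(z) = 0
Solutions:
 u(z) = C1*exp(3*exp(-z))


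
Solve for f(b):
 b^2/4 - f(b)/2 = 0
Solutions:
 f(b) = b^2/2


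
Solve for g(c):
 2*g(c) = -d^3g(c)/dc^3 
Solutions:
 g(c) = C3*exp(-2^(1/3)*c) + (C1*sin(2^(1/3)*sqrt(3)*c/2) + C2*cos(2^(1/3)*sqrt(3)*c/2))*exp(2^(1/3)*c/2)


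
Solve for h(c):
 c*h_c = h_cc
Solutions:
 h(c) = C1 + C2*erfi(sqrt(2)*c/2)


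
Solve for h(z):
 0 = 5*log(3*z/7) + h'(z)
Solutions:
 h(z) = C1 - 5*z*log(z) + z*log(16807/243) + 5*z


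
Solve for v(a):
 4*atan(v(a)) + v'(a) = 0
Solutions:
 Integral(1/atan(_y), (_y, v(a))) = C1 - 4*a


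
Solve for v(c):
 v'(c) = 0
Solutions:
 v(c) = C1


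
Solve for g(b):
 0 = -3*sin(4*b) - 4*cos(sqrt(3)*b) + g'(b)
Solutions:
 g(b) = C1 + 4*sqrt(3)*sin(sqrt(3)*b)/3 - 3*cos(4*b)/4


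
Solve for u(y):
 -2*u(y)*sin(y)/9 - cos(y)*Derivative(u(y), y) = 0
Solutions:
 u(y) = C1*cos(y)^(2/9)


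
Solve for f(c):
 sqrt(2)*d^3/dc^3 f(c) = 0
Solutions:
 f(c) = C1 + C2*c + C3*c^2


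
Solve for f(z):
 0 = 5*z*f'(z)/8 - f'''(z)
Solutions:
 f(z) = C1 + Integral(C2*airyai(5^(1/3)*z/2) + C3*airybi(5^(1/3)*z/2), z)


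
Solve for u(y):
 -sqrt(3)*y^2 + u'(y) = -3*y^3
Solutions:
 u(y) = C1 - 3*y^4/4 + sqrt(3)*y^3/3


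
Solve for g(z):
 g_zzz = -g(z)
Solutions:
 g(z) = C3*exp(-z) + (C1*sin(sqrt(3)*z/2) + C2*cos(sqrt(3)*z/2))*exp(z/2)


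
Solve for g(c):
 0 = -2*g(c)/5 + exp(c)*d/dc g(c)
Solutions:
 g(c) = C1*exp(-2*exp(-c)/5)


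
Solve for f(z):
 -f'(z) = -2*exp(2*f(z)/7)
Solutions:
 f(z) = 7*log(-sqrt(-1/(C1 + 2*z))) - 7*log(2) + 7*log(14)/2
 f(z) = 7*log(-1/(C1 + 2*z))/2 - 7*log(2) + 7*log(14)/2


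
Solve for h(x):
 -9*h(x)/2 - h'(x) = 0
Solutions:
 h(x) = C1*exp(-9*x/2)


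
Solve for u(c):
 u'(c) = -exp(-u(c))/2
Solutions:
 u(c) = log(C1 - c/2)


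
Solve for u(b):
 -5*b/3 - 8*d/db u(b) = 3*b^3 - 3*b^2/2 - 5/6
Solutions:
 u(b) = C1 - 3*b^4/32 + b^3/16 - 5*b^2/48 + 5*b/48


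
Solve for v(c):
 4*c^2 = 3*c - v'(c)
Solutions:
 v(c) = C1 - 4*c^3/3 + 3*c^2/2


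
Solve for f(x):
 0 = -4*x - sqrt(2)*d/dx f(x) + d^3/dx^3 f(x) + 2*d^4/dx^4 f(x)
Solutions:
 f(x) = C1 + C2*exp(-x*((-1 + sqrt(-1 + (1 - 54*sqrt(2))^2) + 54*sqrt(2))^(-1/3) + 2 + (-1 + sqrt(-1 + (1 - 54*sqrt(2))^2) + 54*sqrt(2))^(1/3))/12)*sin(sqrt(3)*x*(-(-1 + sqrt(-1 + (1 - 54*sqrt(2))^2) + 54*sqrt(2))^(1/3) + (-1 + sqrt(-1 + (1 - 54*sqrt(2))^2) + 54*sqrt(2))^(-1/3))/12) + C3*exp(-x*((-1 + sqrt(-1 + (1 - 54*sqrt(2))^2) + 54*sqrt(2))^(-1/3) + 2 + (-1 + sqrt(-1 + (1 - 54*sqrt(2))^2) + 54*sqrt(2))^(1/3))/12)*cos(sqrt(3)*x*(-(-1 + sqrt(-1 + (1 - 54*sqrt(2))^2) + 54*sqrt(2))^(1/3) + (-1 + sqrt(-1 + (1 - 54*sqrt(2))^2) + 54*sqrt(2))^(-1/3))/12) + C4*exp(x*(-1 + (-1 + sqrt(-1 + (1 - 54*sqrt(2))^2) + 54*sqrt(2))^(-1/3) + (-1 + sqrt(-1 + (1 - 54*sqrt(2))^2) + 54*sqrt(2))^(1/3))/6) - sqrt(2)*x^2


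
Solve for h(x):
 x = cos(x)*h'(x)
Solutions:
 h(x) = C1 + Integral(x/cos(x), x)


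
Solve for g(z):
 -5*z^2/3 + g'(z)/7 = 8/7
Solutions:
 g(z) = C1 + 35*z^3/9 + 8*z


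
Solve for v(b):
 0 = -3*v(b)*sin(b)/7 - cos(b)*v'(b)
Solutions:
 v(b) = C1*cos(b)^(3/7)


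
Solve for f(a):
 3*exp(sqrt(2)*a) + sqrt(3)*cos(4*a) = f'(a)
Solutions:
 f(a) = C1 + 3*sqrt(2)*exp(sqrt(2)*a)/2 + sqrt(3)*sin(4*a)/4


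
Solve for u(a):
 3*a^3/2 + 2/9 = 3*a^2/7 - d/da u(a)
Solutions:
 u(a) = C1 - 3*a^4/8 + a^3/7 - 2*a/9


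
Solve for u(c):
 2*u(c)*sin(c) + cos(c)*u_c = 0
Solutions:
 u(c) = C1*cos(c)^2


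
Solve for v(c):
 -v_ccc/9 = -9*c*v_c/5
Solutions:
 v(c) = C1 + Integral(C2*airyai(3*3^(1/3)*5^(2/3)*c/5) + C3*airybi(3*3^(1/3)*5^(2/3)*c/5), c)


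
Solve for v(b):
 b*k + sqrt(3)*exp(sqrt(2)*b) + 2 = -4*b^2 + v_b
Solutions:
 v(b) = C1 + 4*b^3/3 + b^2*k/2 + 2*b + sqrt(6)*exp(sqrt(2)*b)/2


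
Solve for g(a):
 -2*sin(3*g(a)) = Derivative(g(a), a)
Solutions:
 g(a) = -acos((-C1 - exp(12*a))/(C1 - exp(12*a)))/3 + 2*pi/3
 g(a) = acos((-C1 - exp(12*a))/(C1 - exp(12*a)))/3


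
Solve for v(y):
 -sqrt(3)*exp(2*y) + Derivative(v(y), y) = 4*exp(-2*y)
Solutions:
 v(y) = C1 + sqrt(3)*exp(2*y)/2 - 2*exp(-2*y)


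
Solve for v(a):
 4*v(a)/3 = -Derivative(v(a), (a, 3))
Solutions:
 v(a) = C3*exp(-6^(2/3)*a/3) + (C1*sin(2^(2/3)*3^(1/6)*a/2) + C2*cos(2^(2/3)*3^(1/6)*a/2))*exp(6^(2/3)*a/6)


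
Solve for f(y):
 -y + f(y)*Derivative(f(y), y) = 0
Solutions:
 f(y) = -sqrt(C1 + y^2)
 f(y) = sqrt(C1 + y^2)


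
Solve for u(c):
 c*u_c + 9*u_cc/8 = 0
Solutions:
 u(c) = C1 + C2*erf(2*c/3)


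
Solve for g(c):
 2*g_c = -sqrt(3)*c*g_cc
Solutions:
 g(c) = C1 + C2*c^(1 - 2*sqrt(3)/3)


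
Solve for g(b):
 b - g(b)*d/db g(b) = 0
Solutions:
 g(b) = -sqrt(C1 + b^2)
 g(b) = sqrt(C1 + b^2)


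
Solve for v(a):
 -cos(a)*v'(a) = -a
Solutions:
 v(a) = C1 + Integral(a/cos(a), a)


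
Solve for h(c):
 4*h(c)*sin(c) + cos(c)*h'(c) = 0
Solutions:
 h(c) = C1*cos(c)^4


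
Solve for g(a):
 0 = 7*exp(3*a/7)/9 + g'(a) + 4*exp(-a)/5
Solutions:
 g(a) = C1 - 49*exp(3*a/7)/27 + 4*exp(-a)/5


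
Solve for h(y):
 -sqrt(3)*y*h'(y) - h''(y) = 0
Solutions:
 h(y) = C1 + C2*erf(sqrt(2)*3^(1/4)*y/2)


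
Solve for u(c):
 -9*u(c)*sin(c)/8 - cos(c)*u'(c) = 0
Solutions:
 u(c) = C1*cos(c)^(9/8)


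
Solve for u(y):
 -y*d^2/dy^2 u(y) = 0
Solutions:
 u(y) = C1 + C2*y


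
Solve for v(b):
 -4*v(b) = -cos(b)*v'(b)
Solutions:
 v(b) = C1*(sin(b)^2 + 2*sin(b) + 1)/(sin(b)^2 - 2*sin(b) + 1)


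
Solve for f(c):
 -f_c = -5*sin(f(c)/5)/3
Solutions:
 -5*c/3 + 5*log(cos(f(c)/5) - 1)/2 - 5*log(cos(f(c)/5) + 1)/2 = C1


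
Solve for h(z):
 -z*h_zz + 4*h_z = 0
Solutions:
 h(z) = C1 + C2*z^5


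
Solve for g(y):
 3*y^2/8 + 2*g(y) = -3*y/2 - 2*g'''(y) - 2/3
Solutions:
 g(y) = C3*exp(-y) - 3*y^2/16 - 3*y/4 + (C1*sin(sqrt(3)*y/2) + C2*cos(sqrt(3)*y/2))*exp(y/2) - 1/3


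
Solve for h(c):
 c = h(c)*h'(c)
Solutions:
 h(c) = -sqrt(C1 + c^2)
 h(c) = sqrt(C1 + c^2)


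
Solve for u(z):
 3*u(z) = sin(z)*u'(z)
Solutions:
 u(z) = C1*(cos(z) - 1)^(3/2)/(cos(z) + 1)^(3/2)


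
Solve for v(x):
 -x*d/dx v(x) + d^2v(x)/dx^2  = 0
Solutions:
 v(x) = C1 + C2*erfi(sqrt(2)*x/2)


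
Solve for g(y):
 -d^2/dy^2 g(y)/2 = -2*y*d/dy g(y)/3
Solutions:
 g(y) = C1 + C2*erfi(sqrt(6)*y/3)


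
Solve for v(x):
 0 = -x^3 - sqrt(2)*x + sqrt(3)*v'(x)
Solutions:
 v(x) = C1 + sqrt(3)*x^4/12 + sqrt(6)*x^2/6


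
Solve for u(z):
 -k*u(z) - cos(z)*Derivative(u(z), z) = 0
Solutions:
 u(z) = C1*exp(k*(log(sin(z) - 1) - log(sin(z) + 1))/2)


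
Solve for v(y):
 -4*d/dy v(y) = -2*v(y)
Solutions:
 v(y) = C1*exp(y/2)


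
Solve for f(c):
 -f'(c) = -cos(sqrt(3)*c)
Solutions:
 f(c) = C1 + sqrt(3)*sin(sqrt(3)*c)/3


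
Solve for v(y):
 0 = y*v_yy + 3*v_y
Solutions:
 v(y) = C1 + C2/y^2


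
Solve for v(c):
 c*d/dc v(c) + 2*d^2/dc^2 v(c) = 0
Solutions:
 v(c) = C1 + C2*erf(c/2)


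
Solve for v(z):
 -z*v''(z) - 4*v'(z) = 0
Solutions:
 v(z) = C1 + C2/z^3


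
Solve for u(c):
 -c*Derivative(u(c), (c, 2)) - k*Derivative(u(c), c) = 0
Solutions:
 u(c) = C1 + c^(1 - re(k))*(C2*sin(log(c)*Abs(im(k))) + C3*cos(log(c)*im(k)))


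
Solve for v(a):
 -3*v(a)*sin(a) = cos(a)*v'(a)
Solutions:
 v(a) = C1*cos(a)^3


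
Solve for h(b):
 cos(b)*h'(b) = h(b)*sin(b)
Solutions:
 h(b) = C1/cos(b)


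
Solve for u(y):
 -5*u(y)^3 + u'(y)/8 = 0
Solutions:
 u(y) = -sqrt(2)*sqrt(-1/(C1 + 40*y))/2
 u(y) = sqrt(2)*sqrt(-1/(C1 + 40*y))/2


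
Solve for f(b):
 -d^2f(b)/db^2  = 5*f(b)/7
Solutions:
 f(b) = C1*sin(sqrt(35)*b/7) + C2*cos(sqrt(35)*b/7)


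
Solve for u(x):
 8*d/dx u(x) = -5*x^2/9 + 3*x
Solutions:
 u(x) = C1 - 5*x^3/216 + 3*x^2/16


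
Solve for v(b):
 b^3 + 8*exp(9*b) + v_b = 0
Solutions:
 v(b) = C1 - b^4/4 - 8*exp(9*b)/9


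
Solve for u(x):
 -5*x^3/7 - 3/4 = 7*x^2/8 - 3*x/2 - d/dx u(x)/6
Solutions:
 u(x) = C1 + 15*x^4/14 + 7*x^3/4 - 9*x^2/2 + 9*x/2


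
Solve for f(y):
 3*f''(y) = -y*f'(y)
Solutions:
 f(y) = C1 + C2*erf(sqrt(6)*y/6)


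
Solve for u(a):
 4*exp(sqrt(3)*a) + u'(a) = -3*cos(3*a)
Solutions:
 u(a) = C1 - 4*sqrt(3)*exp(sqrt(3)*a)/3 - sin(3*a)


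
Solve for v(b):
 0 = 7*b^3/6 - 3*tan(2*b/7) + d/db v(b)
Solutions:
 v(b) = C1 - 7*b^4/24 - 21*log(cos(2*b/7))/2


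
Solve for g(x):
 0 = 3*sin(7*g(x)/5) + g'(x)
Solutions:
 3*x + 5*log(cos(7*g(x)/5) - 1)/14 - 5*log(cos(7*g(x)/5) + 1)/14 = C1


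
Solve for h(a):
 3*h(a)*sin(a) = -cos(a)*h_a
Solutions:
 h(a) = C1*cos(a)^3


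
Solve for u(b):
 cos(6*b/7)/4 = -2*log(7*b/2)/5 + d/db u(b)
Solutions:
 u(b) = C1 + 2*b*log(b)/5 - 2*b/5 - 2*b*log(2)/5 + 2*b*log(7)/5 + 7*sin(6*b/7)/24


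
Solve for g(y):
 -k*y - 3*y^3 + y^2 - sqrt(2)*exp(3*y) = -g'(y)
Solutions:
 g(y) = C1 + k*y^2/2 + 3*y^4/4 - y^3/3 + sqrt(2)*exp(3*y)/3


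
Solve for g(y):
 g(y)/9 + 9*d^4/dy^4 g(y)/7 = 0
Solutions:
 g(y) = (C1*sin(sqrt(2)*7^(1/4)*y/6) + C2*cos(sqrt(2)*7^(1/4)*y/6))*exp(-sqrt(2)*7^(1/4)*y/6) + (C3*sin(sqrt(2)*7^(1/4)*y/6) + C4*cos(sqrt(2)*7^(1/4)*y/6))*exp(sqrt(2)*7^(1/4)*y/6)


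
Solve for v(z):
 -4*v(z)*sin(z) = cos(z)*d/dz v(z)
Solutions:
 v(z) = C1*cos(z)^4


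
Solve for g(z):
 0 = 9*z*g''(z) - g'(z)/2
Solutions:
 g(z) = C1 + C2*z^(19/18)


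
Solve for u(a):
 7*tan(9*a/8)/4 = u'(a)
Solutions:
 u(a) = C1 - 14*log(cos(9*a/8))/9


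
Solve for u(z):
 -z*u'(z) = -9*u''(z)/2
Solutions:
 u(z) = C1 + C2*erfi(z/3)


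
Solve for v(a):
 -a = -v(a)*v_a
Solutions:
 v(a) = -sqrt(C1 + a^2)
 v(a) = sqrt(C1 + a^2)


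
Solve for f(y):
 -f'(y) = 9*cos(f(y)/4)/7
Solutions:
 9*y/7 - 2*log(sin(f(y)/4) - 1) + 2*log(sin(f(y)/4) + 1) = C1


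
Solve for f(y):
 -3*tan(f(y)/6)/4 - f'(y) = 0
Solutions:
 f(y) = -6*asin(C1*exp(-y/8)) + 6*pi
 f(y) = 6*asin(C1*exp(-y/8))


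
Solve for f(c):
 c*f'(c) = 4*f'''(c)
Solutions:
 f(c) = C1 + Integral(C2*airyai(2^(1/3)*c/2) + C3*airybi(2^(1/3)*c/2), c)


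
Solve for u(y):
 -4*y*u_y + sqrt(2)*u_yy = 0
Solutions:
 u(y) = C1 + C2*erfi(2^(1/4)*y)


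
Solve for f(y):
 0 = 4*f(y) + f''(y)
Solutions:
 f(y) = C1*sin(2*y) + C2*cos(2*y)


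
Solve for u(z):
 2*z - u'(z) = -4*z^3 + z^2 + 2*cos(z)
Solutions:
 u(z) = C1 + z^4 - z^3/3 + z^2 - 2*sin(z)


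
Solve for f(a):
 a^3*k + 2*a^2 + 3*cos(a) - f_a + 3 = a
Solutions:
 f(a) = C1 + a^4*k/4 + 2*a^3/3 - a^2/2 + 3*a + 3*sin(a)


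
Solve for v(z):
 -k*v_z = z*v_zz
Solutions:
 v(z) = C1 + z^(1 - re(k))*(C2*sin(log(z)*Abs(im(k))) + C3*cos(log(z)*im(k)))


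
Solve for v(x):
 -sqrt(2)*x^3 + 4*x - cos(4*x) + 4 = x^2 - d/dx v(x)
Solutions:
 v(x) = C1 + sqrt(2)*x^4/4 + x^3/3 - 2*x^2 - 4*x + sin(4*x)/4


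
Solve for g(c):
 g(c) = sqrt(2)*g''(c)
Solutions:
 g(c) = C1*exp(-2^(3/4)*c/2) + C2*exp(2^(3/4)*c/2)


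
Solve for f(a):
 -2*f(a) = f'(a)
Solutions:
 f(a) = C1*exp(-2*a)


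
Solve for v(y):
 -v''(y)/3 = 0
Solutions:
 v(y) = C1 + C2*y


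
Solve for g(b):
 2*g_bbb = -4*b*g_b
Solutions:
 g(b) = C1 + Integral(C2*airyai(-2^(1/3)*b) + C3*airybi(-2^(1/3)*b), b)


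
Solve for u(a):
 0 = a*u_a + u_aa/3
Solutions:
 u(a) = C1 + C2*erf(sqrt(6)*a/2)


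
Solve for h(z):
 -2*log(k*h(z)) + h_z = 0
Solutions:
 li(k*h(z))/k = C1 + 2*z


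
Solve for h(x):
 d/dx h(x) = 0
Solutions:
 h(x) = C1


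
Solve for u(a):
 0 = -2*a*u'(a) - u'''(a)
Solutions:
 u(a) = C1 + Integral(C2*airyai(-2^(1/3)*a) + C3*airybi(-2^(1/3)*a), a)


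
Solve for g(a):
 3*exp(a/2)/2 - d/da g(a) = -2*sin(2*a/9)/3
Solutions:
 g(a) = C1 + 3*exp(a/2) - 3*cos(2*a/9)


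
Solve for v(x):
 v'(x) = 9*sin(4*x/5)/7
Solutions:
 v(x) = C1 - 45*cos(4*x/5)/28


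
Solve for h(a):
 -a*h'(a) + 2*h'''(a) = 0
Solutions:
 h(a) = C1 + Integral(C2*airyai(2^(2/3)*a/2) + C3*airybi(2^(2/3)*a/2), a)


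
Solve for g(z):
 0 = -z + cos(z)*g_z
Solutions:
 g(z) = C1 + Integral(z/cos(z), z)


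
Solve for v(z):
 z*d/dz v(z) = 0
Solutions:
 v(z) = C1


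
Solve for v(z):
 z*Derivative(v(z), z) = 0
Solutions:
 v(z) = C1


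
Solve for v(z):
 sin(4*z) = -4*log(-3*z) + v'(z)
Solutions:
 v(z) = C1 + 4*z*log(-z) - 4*z + 4*z*log(3) - cos(4*z)/4


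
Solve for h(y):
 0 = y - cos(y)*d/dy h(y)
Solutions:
 h(y) = C1 + Integral(y/cos(y), y)


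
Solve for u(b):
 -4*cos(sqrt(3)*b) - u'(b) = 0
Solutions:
 u(b) = C1 - 4*sqrt(3)*sin(sqrt(3)*b)/3


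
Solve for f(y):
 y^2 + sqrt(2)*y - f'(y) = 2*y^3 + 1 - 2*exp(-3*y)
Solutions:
 f(y) = C1 - y^4/2 + y^3/3 + sqrt(2)*y^2/2 - y - 2*exp(-3*y)/3


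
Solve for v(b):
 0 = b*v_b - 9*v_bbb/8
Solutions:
 v(b) = C1 + Integral(C2*airyai(2*3^(1/3)*b/3) + C3*airybi(2*3^(1/3)*b/3), b)


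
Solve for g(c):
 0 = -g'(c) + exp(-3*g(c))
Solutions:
 g(c) = log(C1 + 3*c)/3
 g(c) = log((-3^(1/3) - 3^(5/6)*I)*(C1 + c)^(1/3)/2)
 g(c) = log((-3^(1/3) + 3^(5/6)*I)*(C1 + c)^(1/3)/2)


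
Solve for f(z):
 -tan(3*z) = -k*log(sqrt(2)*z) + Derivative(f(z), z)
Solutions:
 f(z) = C1 + k*z*(log(z) - 1) + k*z*log(2)/2 + log(cos(3*z))/3


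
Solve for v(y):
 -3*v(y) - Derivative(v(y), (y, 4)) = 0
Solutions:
 v(y) = (C1*sin(sqrt(2)*3^(1/4)*y/2) + C2*cos(sqrt(2)*3^(1/4)*y/2))*exp(-sqrt(2)*3^(1/4)*y/2) + (C3*sin(sqrt(2)*3^(1/4)*y/2) + C4*cos(sqrt(2)*3^(1/4)*y/2))*exp(sqrt(2)*3^(1/4)*y/2)


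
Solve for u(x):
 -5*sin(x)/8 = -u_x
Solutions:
 u(x) = C1 - 5*cos(x)/8


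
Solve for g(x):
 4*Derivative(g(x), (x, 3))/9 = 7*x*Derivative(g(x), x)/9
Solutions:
 g(x) = C1 + Integral(C2*airyai(14^(1/3)*x/2) + C3*airybi(14^(1/3)*x/2), x)


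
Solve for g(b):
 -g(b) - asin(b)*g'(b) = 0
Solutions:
 g(b) = C1*exp(-Integral(1/asin(b), b))


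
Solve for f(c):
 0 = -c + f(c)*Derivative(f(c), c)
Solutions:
 f(c) = -sqrt(C1 + c^2)
 f(c) = sqrt(C1 + c^2)


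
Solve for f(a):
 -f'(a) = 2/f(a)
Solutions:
 f(a) = -sqrt(C1 - 4*a)
 f(a) = sqrt(C1 - 4*a)


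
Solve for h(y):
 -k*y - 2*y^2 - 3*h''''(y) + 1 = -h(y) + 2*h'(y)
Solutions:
 h(y) = C1*exp(y*(-2^(2/3) + 2^(1/3) + 2)/6)*sin(2^(1/3)*sqrt(3)*y*(1 + 2^(1/3))/6) + C2*exp(y*(-2^(2/3) + 2^(1/3) + 2)/6)*cos(2^(1/3)*sqrt(3)*y*(1 + 2^(1/3))/6) + C3*exp(-y) + C4*exp(y*(-2^(1/3) + 1 + 2^(2/3))/3) + k*y + 2*k + 2*y^2 + 8*y + 15


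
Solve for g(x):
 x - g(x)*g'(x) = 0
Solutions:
 g(x) = -sqrt(C1 + x^2)
 g(x) = sqrt(C1 + x^2)


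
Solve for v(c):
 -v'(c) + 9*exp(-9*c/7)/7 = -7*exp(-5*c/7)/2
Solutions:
 v(c) = C1 - 1/exp(c)^(9/7) - 49*exp(-5*c/7)/10


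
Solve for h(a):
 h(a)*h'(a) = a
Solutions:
 h(a) = -sqrt(C1 + a^2)
 h(a) = sqrt(C1 + a^2)


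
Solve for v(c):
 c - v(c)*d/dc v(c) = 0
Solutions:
 v(c) = -sqrt(C1 + c^2)
 v(c) = sqrt(C1 + c^2)


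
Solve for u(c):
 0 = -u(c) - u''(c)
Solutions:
 u(c) = C1*sin(c) + C2*cos(c)


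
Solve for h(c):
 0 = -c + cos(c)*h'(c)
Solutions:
 h(c) = C1 + Integral(c/cos(c), c)


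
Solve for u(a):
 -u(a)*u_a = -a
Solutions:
 u(a) = -sqrt(C1 + a^2)
 u(a) = sqrt(C1 + a^2)


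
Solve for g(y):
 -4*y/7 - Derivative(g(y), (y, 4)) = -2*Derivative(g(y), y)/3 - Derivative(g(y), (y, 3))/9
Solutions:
 g(y) = C1 + C2*exp(y*(-(81*sqrt(6563) + 6562)^(1/3) - 1/(81*sqrt(6563) + 6562)^(1/3) + 2)/54)*sin(sqrt(3)*y*(-(81*sqrt(6563) + 6562)^(1/3) + (81*sqrt(6563) + 6562)^(-1/3))/54) + C3*exp(y*(-(81*sqrt(6563) + 6562)^(1/3) - 1/(81*sqrt(6563) + 6562)^(1/3) + 2)/54)*cos(sqrt(3)*y*(-(81*sqrt(6563) + 6562)^(1/3) + (81*sqrt(6563) + 6562)^(-1/3))/54) + C4*exp(y*((81*sqrt(6563) + 6562)^(-1/3) + 1 + (81*sqrt(6563) + 6562)^(1/3))/27) + 3*y^2/7


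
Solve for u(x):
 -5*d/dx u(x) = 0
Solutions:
 u(x) = C1


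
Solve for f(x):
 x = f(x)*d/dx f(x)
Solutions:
 f(x) = -sqrt(C1 + x^2)
 f(x) = sqrt(C1 + x^2)


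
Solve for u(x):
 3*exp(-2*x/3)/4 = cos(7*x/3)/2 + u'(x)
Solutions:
 u(x) = C1 - 3*sin(7*x/3)/14 - 9*exp(-2*x/3)/8


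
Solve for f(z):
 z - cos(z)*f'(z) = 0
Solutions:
 f(z) = C1 + Integral(z/cos(z), z)


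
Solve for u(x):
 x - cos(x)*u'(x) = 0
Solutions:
 u(x) = C1 + Integral(x/cos(x), x)


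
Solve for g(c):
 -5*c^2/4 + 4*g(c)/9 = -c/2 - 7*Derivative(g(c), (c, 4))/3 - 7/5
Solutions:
 g(c) = 45*c^2/16 - 9*c/8 + (C1*sin(21^(3/4)*c/21) + C2*cos(21^(3/4)*c/21))*exp(-21^(3/4)*c/21) + (C3*sin(21^(3/4)*c/21) + C4*cos(21^(3/4)*c/21))*exp(21^(3/4)*c/21) - 63/20


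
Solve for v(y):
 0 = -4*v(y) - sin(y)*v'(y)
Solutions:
 v(y) = C1*(cos(y)^2 + 2*cos(y) + 1)/(cos(y)^2 - 2*cos(y) + 1)


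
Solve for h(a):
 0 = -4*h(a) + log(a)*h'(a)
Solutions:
 h(a) = C1*exp(4*li(a))


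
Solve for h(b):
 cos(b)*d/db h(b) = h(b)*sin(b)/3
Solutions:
 h(b) = C1/cos(b)^(1/3)


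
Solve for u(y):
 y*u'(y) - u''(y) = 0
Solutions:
 u(y) = C1 + C2*erfi(sqrt(2)*y/2)


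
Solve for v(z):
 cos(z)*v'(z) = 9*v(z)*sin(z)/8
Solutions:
 v(z) = C1/cos(z)^(9/8)


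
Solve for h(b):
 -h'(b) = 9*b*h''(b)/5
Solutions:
 h(b) = C1 + C2*b^(4/9)


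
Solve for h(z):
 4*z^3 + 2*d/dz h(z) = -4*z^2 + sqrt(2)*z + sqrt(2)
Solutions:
 h(z) = C1 - z^4/2 - 2*z^3/3 + sqrt(2)*z^2/4 + sqrt(2)*z/2


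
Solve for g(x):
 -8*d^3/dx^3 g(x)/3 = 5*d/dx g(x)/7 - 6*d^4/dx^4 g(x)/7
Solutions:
 g(x) = C1 + C2*exp(x*(-2^(1/3)*(81*sqrt(1042105) + 120613)^(1/3) - 1568*2^(2/3)/(81*sqrt(1042105) + 120613)^(1/3) + 112)/108)*sin(2^(1/3)*sqrt(3)*x*(-(81*sqrt(1042105) + 120613)^(1/3) + 1568*2^(1/3)/(81*sqrt(1042105) + 120613)^(1/3))/108) + C3*exp(x*(-2^(1/3)*(81*sqrt(1042105) + 120613)^(1/3) - 1568*2^(2/3)/(81*sqrt(1042105) + 120613)^(1/3) + 112)/108)*cos(2^(1/3)*sqrt(3)*x*(-(81*sqrt(1042105) + 120613)^(1/3) + 1568*2^(1/3)/(81*sqrt(1042105) + 120613)^(1/3))/108) + C4*exp(x*(1568*2^(2/3)/(81*sqrt(1042105) + 120613)^(1/3) + 56 + 2^(1/3)*(81*sqrt(1042105) + 120613)^(1/3))/54)


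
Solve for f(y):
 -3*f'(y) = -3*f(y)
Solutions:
 f(y) = C1*exp(y)


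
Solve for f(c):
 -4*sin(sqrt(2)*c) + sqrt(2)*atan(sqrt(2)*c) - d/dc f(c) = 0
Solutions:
 f(c) = C1 + sqrt(2)*(c*atan(sqrt(2)*c) - sqrt(2)*log(2*c^2 + 1)/4) + 2*sqrt(2)*cos(sqrt(2)*c)


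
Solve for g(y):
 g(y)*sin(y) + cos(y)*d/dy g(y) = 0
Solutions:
 g(y) = C1*cos(y)


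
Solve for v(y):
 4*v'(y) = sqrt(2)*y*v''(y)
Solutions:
 v(y) = C1 + C2*y^(1 + 2*sqrt(2))


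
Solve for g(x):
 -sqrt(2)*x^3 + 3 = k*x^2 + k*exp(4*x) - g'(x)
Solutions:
 g(x) = C1 + k*x^3/3 + k*exp(4*x)/4 + sqrt(2)*x^4/4 - 3*x


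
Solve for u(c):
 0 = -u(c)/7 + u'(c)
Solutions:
 u(c) = C1*exp(c/7)


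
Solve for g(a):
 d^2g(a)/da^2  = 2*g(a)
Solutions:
 g(a) = C1*exp(-sqrt(2)*a) + C2*exp(sqrt(2)*a)


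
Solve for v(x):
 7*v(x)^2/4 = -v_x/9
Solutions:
 v(x) = 4/(C1 + 63*x)


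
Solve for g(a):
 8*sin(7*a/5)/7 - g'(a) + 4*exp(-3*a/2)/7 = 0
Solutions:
 g(a) = C1 - 40*cos(7*a/5)/49 - 8*exp(-3*a/2)/21


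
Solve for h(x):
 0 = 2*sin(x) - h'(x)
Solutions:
 h(x) = C1 - 2*cos(x)


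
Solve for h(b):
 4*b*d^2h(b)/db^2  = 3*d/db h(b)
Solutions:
 h(b) = C1 + C2*b^(7/4)


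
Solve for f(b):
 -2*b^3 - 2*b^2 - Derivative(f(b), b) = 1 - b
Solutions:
 f(b) = C1 - b^4/2 - 2*b^3/3 + b^2/2 - b


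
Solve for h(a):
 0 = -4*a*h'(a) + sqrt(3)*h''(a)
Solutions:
 h(a) = C1 + C2*erfi(sqrt(2)*3^(3/4)*a/3)


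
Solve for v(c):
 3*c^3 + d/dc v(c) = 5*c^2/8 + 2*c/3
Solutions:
 v(c) = C1 - 3*c^4/4 + 5*c^3/24 + c^2/3


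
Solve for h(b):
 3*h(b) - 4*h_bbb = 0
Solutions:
 h(b) = C3*exp(6^(1/3)*b/2) + (C1*sin(2^(1/3)*3^(5/6)*b/4) + C2*cos(2^(1/3)*3^(5/6)*b/4))*exp(-6^(1/3)*b/4)


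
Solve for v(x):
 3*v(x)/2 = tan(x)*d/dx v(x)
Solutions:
 v(x) = C1*sin(x)^(3/2)


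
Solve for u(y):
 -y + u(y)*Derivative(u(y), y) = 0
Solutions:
 u(y) = -sqrt(C1 + y^2)
 u(y) = sqrt(C1 + y^2)


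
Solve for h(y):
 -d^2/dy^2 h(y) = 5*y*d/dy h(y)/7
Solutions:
 h(y) = C1 + C2*erf(sqrt(70)*y/14)


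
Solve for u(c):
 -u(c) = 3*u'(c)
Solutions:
 u(c) = C1*exp(-c/3)


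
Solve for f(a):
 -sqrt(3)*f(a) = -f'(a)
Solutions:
 f(a) = C1*exp(sqrt(3)*a)


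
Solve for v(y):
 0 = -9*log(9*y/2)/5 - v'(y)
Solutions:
 v(y) = C1 - 9*y*log(y)/5 - 18*y*log(3)/5 + 9*y*log(2)/5 + 9*y/5


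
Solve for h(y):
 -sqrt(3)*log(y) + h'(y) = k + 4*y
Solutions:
 h(y) = C1 + k*y + 2*y^2 + sqrt(3)*y*log(y) - sqrt(3)*y


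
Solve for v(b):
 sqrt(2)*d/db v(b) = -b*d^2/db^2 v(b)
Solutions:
 v(b) = C1 + C2*b^(1 - sqrt(2))


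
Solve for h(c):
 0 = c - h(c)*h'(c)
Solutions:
 h(c) = -sqrt(C1 + c^2)
 h(c) = sqrt(C1 + c^2)


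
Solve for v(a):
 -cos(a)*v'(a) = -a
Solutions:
 v(a) = C1 + Integral(a/cos(a), a)


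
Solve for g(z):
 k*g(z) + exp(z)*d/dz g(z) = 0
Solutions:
 g(z) = C1*exp(k*exp(-z))


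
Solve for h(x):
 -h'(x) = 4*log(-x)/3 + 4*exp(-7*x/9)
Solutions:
 h(x) = C1 - 4*x*log(-x)/3 + 4*x/3 + 36*exp(-7*x/9)/7


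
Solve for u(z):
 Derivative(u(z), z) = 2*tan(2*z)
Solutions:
 u(z) = C1 - log(cos(2*z))


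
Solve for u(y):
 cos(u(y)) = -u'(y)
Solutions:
 u(y) = pi - asin((C1 + exp(2*y))/(C1 - exp(2*y)))
 u(y) = asin((C1 + exp(2*y))/(C1 - exp(2*y)))


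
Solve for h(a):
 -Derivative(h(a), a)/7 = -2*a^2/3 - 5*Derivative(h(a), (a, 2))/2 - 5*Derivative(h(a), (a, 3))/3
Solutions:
 h(a) = C1 + C2*exp(a*(-105 + 11*sqrt(105))/140) + C3*exp(-a*(105 + 11*sqrt(105))/140) + 14*a^3/9 + 245*a^2/3 + 26705*a/9


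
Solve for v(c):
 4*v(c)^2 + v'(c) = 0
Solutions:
 v(c) = 1/(C1 + 4*c)


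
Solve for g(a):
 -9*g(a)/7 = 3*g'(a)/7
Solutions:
 g(a) = C1*exp(-3*a)


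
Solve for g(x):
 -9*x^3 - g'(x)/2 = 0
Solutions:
 g(x) = C1 - 9*x^4/2


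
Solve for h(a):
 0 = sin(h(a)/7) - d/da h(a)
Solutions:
 -a + 7*log(cos(h(a)/7) - 1)/2 - 7*log(cos(h(a)/7) + 1)/2 = C1


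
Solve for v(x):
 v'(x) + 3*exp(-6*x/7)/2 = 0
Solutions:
 v(x) = C1 + 7*exp(-6*x/7)/4


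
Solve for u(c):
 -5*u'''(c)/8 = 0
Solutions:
 u(c) = C1 + C2*c + C3*c^2


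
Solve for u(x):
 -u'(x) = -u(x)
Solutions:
 u(x) = C1*exp(x)


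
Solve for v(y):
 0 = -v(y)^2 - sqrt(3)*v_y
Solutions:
 v(y) = 3/(C1 + sqrt(3)*y)


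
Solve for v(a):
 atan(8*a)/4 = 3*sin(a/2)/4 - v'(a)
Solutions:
 v(a) = C1 - a*atan(8*a)/4 + log(64*a^2 + 1)/64 - 3*cos(a/2)/2


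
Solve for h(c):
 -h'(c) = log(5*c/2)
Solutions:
 h(c) = C1 - c*log(c) + c*log(2/5) + c


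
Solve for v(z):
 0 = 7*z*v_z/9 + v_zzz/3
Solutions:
 v(z) = C1 + Integral(C2*airyai(-3^(2/3)*7^(1/3)*z/3) + C3*airybi(-3^(2/3)*7^(1/3)*z/3), z)


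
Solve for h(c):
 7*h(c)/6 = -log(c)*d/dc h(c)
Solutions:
 h(c) = C1*exp(-7*li(c)/6)


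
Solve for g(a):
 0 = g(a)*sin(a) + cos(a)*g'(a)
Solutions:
 g(a) = C1*cos(a)


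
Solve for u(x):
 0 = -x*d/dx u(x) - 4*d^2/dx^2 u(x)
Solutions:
 u(x) = C1 + C2*erf(sqrt(2)*x/4)


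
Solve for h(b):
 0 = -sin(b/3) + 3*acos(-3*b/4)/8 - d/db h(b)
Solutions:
 h(b) = C1 + 3*b*acos(-3*b/4)/8 + sqrt(16 - 9*b^2)/8 + 3*cos(b/3)


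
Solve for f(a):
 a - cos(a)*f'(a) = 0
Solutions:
 f(a) = C1 + Integral(a/cos(a), a)


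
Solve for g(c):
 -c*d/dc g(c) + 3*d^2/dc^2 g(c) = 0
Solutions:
 g(c) = C1 + C2*erfi(sqrt(6)*c/6)


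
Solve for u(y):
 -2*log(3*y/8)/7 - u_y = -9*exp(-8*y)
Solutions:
 u(y) = C1 - 2*y*log(y)/7 + 2*y*(-log(3) + 1 + 3*log(2))/7 - 9*exp(-8*y)/8


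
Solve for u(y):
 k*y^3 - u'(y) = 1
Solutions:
 u(y) = C1 + k*y^4/4 - y


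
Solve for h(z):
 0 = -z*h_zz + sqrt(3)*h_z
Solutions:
 h(z) = C1 + C2*z^(1 + sqrt(3))


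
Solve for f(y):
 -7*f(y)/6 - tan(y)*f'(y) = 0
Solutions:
 f(y) = C1/sin(y)^(7/6)


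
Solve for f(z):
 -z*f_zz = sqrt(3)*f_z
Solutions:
 f(z) = C1 + C2*z^(1 - sqrt(3))


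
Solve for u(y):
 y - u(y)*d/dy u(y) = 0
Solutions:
 u(y) = -sqrt(C1 + y^2)
 u(y) = sqrt(C1 + y^2)


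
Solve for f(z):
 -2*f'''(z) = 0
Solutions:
 f(z) = C1 + C2*z + C3*z^2


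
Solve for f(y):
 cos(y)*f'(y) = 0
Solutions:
 f(y) = C1


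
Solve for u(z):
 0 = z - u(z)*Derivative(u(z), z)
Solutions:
 u(z) = -sqrt(C1 + z^2)
 u(z) = sqrt(C1 + z^2)


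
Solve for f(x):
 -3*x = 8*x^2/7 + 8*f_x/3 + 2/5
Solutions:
 f(x) = C1 - x^3/7 - 9*x^2/16 - 3*x/20


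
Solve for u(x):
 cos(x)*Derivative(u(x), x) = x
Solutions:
 u(x) = C1 + Integral(x/cos(x), x)


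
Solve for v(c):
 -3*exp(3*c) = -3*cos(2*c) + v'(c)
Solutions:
 v(c) = C1 - exp(3*c) + 3*sin(2*c)/2


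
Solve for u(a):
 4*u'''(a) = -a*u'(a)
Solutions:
 u(a) = C1 + Integral(C2*airyai(-2^(1/3)*a/2) + C3*airybi(-2^(1/3)*a/2), a)


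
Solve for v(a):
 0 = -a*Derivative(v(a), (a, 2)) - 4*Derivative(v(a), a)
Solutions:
 v(a) = C1 + C2/a^3


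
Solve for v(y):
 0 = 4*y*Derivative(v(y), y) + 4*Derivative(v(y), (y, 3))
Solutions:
 v(y) = C1 + Integral(C2*airyai(-y) + C3*airybi(-y), y)


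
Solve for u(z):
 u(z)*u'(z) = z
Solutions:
 u(z) = -sqrt(C1 + z^2)
 u(z) = sqrt(C1 + z^2)


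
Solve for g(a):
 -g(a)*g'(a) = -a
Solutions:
 g(a) = -sqrt(C1 + a^2)
 g(a) = sqrt(C1 + a^2)


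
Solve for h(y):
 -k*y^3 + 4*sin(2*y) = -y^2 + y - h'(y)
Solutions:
 h(y) = C1 + k*y^4/4 - y^3/3 + y^2/2 + 2*cos(2*y)


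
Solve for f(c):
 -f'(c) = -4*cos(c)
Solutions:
 f(c) = C1 + 4*sin(c)


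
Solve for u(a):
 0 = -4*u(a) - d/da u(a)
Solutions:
 u(a) = C1*exp(-4*a)


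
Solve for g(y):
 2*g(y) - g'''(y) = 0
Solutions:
 g(y) = C3*exp(2^(1/3)*y) + (C1*sin(2^(1/3)*sqrt(3)*y/2) + C2*cos(2^(1/3)*sqrt(3)*y/2))*exp(-2^(1/3)*y/2)


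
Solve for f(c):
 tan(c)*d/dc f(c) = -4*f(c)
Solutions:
 f(c) = C1/sin(c)^4


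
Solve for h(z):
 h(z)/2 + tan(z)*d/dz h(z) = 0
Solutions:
 h(z) = C1/sqrt(sin(z))


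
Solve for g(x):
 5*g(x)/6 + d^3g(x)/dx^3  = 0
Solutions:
 g(x) = C3*exp(-5^(1/3)*6^(2/3)*x/6) + (C1*sin(2^(2/3)*3^(1/6)*5^(1/3)*x/4) + C2*cos(2^(2/3)*3^(1/6)*5^(1/3)*x/4))*exp(5^(1/3)*6^(2/3)*x/12)


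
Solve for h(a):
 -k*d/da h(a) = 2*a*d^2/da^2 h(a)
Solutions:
 h(a) = C1 + a^(1 - re(k)/2)*(C2*sin(log(a)*Abs(im(k))/2) + C3*cos(log(a)*im(k)/2))


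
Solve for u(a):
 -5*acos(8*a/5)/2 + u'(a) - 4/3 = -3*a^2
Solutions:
 u(a) = C1 - a^3 + 5*a*acos(8*a/5)/2 + 4*a/3 - 5*sqrt(25 - 64*a^2)/16


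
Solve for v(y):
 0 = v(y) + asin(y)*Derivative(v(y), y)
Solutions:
 v(y) = C1*exp(-Integral(1/asin(y), y))


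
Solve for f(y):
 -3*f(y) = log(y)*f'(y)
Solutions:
 f(y) = C1*exp(-3*li(y))


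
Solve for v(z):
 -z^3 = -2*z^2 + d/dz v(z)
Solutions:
 v(z) = C1 - z^4/4 + 2*z^3/3


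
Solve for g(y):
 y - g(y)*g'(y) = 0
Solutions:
 g(y) = -sqrt(C1 + y^2)
 g(y) = sqrt(C1 + y^2)


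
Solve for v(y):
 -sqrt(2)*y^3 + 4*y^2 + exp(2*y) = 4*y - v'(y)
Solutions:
 v(y) = C1 + sqrt(2)*y^4/4 - 4*y^3/3 + 2*y^2 - exp(2*y)/2


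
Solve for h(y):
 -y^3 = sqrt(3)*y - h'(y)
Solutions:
 h(y) = C1 + y^4/4 + sqrt(3)*y^2/2


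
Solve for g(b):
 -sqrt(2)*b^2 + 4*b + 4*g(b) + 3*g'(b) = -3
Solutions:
 g(b) = C1*exp(-4*b/3) + sqrt(2)*b^2/4 - b - 3*sqrt(2)*b/8 + 9*sqrt(2)/32


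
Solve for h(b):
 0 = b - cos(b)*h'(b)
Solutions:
 h(b) = C1 + Integral(b/cos(b), b)


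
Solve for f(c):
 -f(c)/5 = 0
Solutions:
 f(c) = 0


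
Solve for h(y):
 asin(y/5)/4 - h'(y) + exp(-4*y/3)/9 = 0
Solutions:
 h(y) = C1 + y*asin(y/5)/4 + sqrt(25 - y^2)/4 - exp(-4*y/3)/12


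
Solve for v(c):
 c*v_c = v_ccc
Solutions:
 v(c) = C1 + Integral(C2*airyai(c) + C3*airybi(c), c)


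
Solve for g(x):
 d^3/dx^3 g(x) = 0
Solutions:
 g(x) = C1 + C2*x + C3*x^2


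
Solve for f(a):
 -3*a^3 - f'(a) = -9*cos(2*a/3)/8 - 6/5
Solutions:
 f(a) = C1 - 3*a^4/4 + 6*a/5 + 27*sin(2*a/3)/16


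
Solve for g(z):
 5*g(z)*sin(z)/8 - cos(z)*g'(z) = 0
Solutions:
 g(z) = C1/cos(z)^(5/8)


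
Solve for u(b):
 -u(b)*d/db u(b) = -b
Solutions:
 u(b) = -sqrt(C1 + b^2)
 u(b) = sqrt(C1 + b^2)


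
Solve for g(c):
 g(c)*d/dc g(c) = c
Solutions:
 g(c) = -sqrt(C1 + c^2)
 g(c) = sqrt(C1 + c^2)


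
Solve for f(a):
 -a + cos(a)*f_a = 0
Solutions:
 f(a) = C1 + Integral(a/cos(a), a)


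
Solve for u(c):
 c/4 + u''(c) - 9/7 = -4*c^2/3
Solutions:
 u(c) = C1 + C2*c - c^4/9 - c^3/24 + 9*c^2/14


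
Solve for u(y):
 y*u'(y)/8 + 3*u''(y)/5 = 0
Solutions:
 u(y) = C1 + C2*erf(sqrt(15)*y/12)


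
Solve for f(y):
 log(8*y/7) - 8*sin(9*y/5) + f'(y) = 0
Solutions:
 f(y) = C1 - y*log(y) - 3*y*log(2) + y + y*log(7) - 40*cos(9*y/5)/9


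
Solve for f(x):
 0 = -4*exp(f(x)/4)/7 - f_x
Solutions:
 f(x) = 4*log(1/(C1 + 4*x)) + 4*log(28)


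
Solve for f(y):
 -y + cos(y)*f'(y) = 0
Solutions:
 f(y) = C1 + Integral(y/cos(y), y)


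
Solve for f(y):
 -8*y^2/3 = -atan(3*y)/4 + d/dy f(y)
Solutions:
 f(y) = C1 - 8*y^3/9 + y*atan(3*y)/4 - log(9*y^2 + 1)/24


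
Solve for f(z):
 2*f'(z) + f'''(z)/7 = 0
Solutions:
 f(z) = C1 + C2*sin(sqrt(14)*z) + C3*cos(sqrt(14)*z)


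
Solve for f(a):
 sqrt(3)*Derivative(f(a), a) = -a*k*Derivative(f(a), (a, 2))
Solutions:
 f(a) = C1 + a^(((re(k) - sqrt(3))*re(k) + im(k)^2)/(re(k)^2 + im(k)^2))*(C2*sin(sqrt(3)*log(a)*Abs(im(k))/(re(k)^2 + im(k)^2)) + C3*cos(sqrt(3)*log(a)*im(k)/(re(k)^2 + im(k)^2)))


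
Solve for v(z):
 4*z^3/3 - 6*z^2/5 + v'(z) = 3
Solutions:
 v(z) = C1 - z^4/3 + 2*z^3/5 + 3*z


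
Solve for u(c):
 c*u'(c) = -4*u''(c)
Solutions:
 u(c) = C1 + C2*erf(sqrt(2)*c/4)


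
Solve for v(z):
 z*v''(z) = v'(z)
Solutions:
 v(z) = C1 + C2*z^2


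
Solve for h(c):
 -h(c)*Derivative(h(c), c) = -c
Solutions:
 h(c) = -sqrt(C1 + c^2)
 h(c) = sqrt(C1 + c^2)


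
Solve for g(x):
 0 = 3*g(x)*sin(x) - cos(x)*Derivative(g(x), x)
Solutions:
 g(x) = C1/cos(x)^3


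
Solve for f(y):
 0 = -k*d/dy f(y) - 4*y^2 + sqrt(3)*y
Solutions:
 f(y) = C1 - 4*y^3/(3*k) + sqrt(3)*y^2/(2*k)


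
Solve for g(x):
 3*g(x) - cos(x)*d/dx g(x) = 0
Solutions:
 g(x) = C1*(sin(x) + 1)^(3/2)/(sin(x) - 1)^(3/2)


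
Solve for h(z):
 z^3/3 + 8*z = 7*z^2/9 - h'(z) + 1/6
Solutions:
 h(z) = C1 - z^4/12 + 7*z^3/27 - 4*z^2 + z/6


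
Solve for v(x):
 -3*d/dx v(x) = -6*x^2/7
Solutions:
 v(x) = C1 + 2*x^3/21


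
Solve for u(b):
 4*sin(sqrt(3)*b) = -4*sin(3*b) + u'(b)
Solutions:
 u(b) = C1 - 4*cos(3*b)/3 - 4*sqrt(3)*cos(sqrt(3)*b)/3


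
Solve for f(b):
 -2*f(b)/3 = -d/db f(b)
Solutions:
 f(b) = C1*exp(2*b/3)


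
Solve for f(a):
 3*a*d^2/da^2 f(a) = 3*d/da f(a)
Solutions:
 f(a) = C1 + C2*a^2


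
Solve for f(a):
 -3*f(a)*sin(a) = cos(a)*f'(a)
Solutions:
 f(a) = C1*cos(a)^3


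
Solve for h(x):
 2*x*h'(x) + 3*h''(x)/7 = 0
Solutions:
 h(x) = C1 + C2*erf(sqrt(21)*x/3)


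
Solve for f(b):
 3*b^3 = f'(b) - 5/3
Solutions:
 f(b) = C1 + 3*b^4/4 + 5*b/3


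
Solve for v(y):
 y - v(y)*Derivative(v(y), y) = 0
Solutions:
 v(y) = -sqrt(C1 + y^2)
 v(y) = sqrt(C1 + y^2)


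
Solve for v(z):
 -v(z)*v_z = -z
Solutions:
 v(z) = -sqrt(C1 + z^2)
 v(z) = sqrt(C1 + z^2)


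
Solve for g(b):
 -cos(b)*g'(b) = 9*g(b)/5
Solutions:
 g(b) = C1*(sin(b) - 1)^(9/10)/(sin(b) + 1)^(9/10)


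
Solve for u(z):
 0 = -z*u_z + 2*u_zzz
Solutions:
 u(z) = C1 + Integral(C2*airyai(2^(2/3)*z/2) + C3*airybi(2^(2/3)*z/2), z)


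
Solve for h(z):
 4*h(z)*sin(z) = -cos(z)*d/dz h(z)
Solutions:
 h(z) = C1*cos(z)^4


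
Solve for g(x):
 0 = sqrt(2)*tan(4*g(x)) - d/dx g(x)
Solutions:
 g(x) = -asin(C1*exp(4*sqrt(2)*x))/4 + pi/4
 g(x) = asin(C1*exp(4*sqrt(2)*x))/4


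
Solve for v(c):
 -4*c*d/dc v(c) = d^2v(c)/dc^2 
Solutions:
 v(c) = C1 + C2*erf(sqrt(2)*c)


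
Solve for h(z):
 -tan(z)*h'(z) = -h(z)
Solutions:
 h(z) = C1*sin(z)


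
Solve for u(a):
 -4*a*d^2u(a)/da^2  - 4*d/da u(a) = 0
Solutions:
 u(a) = C1 + C2*log(a)


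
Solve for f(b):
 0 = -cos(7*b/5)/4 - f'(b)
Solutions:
 f(b) = C1 - 5*sin(7*b/5)/28


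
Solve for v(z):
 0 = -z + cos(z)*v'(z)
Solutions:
 v(z) = C1 + Integral(z/cos(z), z)


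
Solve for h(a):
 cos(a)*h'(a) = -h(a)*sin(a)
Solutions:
 h(a) = C1*cos(a)


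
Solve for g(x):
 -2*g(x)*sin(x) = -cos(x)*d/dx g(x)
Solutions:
 g(x) = C1/cos(x)^2


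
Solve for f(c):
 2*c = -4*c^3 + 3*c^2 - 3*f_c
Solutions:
 f(c) = C1 - c^4/3 + c^3/3 - c^2/3


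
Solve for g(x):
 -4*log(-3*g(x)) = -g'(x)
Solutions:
 -Integral(1/(log(-_y) + log(3)), (_y, g(x)))/4 = C1 - x


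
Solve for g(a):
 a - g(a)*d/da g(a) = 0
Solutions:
 g(a) = -sqrt(C1 + a^2)
 g(a) = sqrt(C1 + a^2)


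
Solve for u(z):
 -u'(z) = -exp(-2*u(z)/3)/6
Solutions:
 u(z) = 3*log(-sqrt(C1 + z)) - 3*log(3)
 u(z) = 3*log(C1 + z)/2 - 3*log(3)


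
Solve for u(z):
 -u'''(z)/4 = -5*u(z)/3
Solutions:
 u(z) = C3*exp(20^(1/3)*3^(2/3)*z/3) + (C1*sin(20^(1/3)*3^(1/6)*z/2) + C2*cos(20^(1/3)*3^(1/6)*z/2))*exp(-20^(1/3)*3^(2/3)*z/6)


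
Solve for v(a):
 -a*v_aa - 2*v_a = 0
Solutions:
 v(a) = C1 + C2/a


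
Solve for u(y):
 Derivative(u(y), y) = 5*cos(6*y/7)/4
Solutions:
 u(y) = C1 + 35*sin(6*y/7)/24


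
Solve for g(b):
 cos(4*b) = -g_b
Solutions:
 g(b) = C1 - sin(4*b)/4


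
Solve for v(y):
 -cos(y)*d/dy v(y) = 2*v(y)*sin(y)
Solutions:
 v(y) = C1*cos(y)^2


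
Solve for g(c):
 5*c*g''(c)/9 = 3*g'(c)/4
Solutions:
 g(c) = C1 + C2*c^(47/20)


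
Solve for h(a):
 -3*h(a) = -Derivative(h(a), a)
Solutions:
 h(a) = C1*exp(3*a)


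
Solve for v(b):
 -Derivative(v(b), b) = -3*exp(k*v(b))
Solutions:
 v(b) = Piecewise((log(-1/(C1*k + 3*b*k))/k, Ne(k, 0)), (nan, True))
 v(b) = Piecewise((C1 + 3*b, Eq(k, 0)), (nan, True))


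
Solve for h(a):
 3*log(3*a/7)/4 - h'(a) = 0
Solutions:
 h(a) = C1 + 3*a*log(a)/4 - 3*a*log(7)/4 - 3*a/4 + 3*a*log(3)/4


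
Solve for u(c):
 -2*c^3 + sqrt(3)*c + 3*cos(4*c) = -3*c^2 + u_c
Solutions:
 u(c) = C1 - c^4/2 + c^3 + sqrt(3)*c^2/2 + 3*sin(4*c)/4


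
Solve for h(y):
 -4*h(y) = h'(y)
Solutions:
 h(y) = C1*exp(-4*y)


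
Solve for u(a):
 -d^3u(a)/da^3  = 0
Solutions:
 u(a) = C1 + C2*a + C3*a^2


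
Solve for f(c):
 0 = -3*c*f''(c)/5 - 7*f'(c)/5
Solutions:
 f(c) = C1 + C2/c^(4/3)


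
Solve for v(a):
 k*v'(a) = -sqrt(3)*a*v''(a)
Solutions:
 v(a) = C1 + a^(-sqrt(3)*re(k)/3 + 1)*(C2*sin(sqrt(3)*log(a)*Abs(im(k))/3) + C3*cos(sqrt(3)*log(a)*im(k)/3))


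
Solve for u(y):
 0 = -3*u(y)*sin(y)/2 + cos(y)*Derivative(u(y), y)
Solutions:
 u(y) = C1/cos(y)^(3/2)


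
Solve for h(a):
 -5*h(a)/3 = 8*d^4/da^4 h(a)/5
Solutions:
 h(a) = (C1*sin(sqrt(5)*6^(3/4)*a/12) + C2*cos(sqrt(5)*6^(3/4)*a/12))*exp(-sqrt(5)*6^(3/4)*a/12) + (C3*sin(sqrt(5)*6^(3/4)*a/12) + C4*cos(sqrt(5)*6^(3/4)*a/12))*exp(sqrt(5)*6^(3/4)*a/12)


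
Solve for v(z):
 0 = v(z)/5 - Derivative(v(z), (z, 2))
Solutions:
 v(z) = C1*exp(-sqrt(5)*z/5) + C2*exp(sqrt(5)*z/5)


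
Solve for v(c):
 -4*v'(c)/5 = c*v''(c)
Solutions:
 v(c) = C1 + C2*c^(1/5)


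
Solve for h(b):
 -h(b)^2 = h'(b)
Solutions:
 h(b) = 1/(C1 + b)


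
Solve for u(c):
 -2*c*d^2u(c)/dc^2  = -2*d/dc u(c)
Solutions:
 u(c) = C1 + C2*c^2


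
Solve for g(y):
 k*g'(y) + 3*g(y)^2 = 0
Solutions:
 g(y) = k/(C1*k + 3*y)


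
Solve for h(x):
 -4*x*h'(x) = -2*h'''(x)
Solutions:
 h(x) = C1 + Integral(C2*airyai(2^(1/3)*x) + C3*airybi(2^(1/3)*x), x)


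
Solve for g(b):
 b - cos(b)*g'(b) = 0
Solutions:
 g(b) = C1 + Integral(b/cos(b), b)


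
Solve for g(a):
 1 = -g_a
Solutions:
 g(a) = C1 - a


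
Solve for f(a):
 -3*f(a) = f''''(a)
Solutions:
 f(a) = (C1*sin(sqrt(2)*3^(1/4)*a/2) + C2*cos(sqrt(2)*3^(1/4)*a/2))*exp(-sqrt(2)*3^(1/4)*a/2) + (C3*sin(sqrt(2)*3^(1/4)*a/2) + C4*cos(sqrt(2)*3^(1/4)*a/2))*exp(sqrt(2)*3^(1/4)*a/2)


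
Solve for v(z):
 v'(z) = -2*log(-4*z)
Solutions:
 v(z) = C1 - 2*z*log(-z) + 2*z*(1 - 2*log(2))


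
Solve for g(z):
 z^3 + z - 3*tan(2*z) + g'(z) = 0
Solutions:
 g(z) = C1 - z^4/4 - z^2/2 - 3*log(cos(2*z))/2


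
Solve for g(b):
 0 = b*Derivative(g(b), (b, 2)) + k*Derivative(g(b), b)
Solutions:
 g(b) = C1 + b^(1 - re(k))*(C2*sin(log(b)*Abs(im(k))) + C3*cos(log(b)*im(k)))


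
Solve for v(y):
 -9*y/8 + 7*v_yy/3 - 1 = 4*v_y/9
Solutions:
 v(y) = C1 + C2*exp(4*y/21) - 81*y^2/64 - 1989*y/128


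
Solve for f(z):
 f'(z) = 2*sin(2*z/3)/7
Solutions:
 f(z) = C1 - 3*cos(2*z/3)/7


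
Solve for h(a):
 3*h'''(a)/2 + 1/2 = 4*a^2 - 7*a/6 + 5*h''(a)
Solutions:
 h(a) = C1 + C2*a + C3*exp(10*a/3) - a^4/15 - 37*a^3/900 + 13*a^2/1000


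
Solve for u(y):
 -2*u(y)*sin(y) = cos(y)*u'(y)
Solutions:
 u(y) = C1*cos(y)^2


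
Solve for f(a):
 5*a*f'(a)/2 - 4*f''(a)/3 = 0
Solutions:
 f(a) = C1 + C2*erfi(sqrt(15)*a/4)


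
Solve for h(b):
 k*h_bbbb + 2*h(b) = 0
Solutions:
 h(b) = C1*exp(-2^(1/4)*b*(-1/k)^(1/4)) + C2*exp(2^(1/4)*b*(-1/k)^(1/4)) + C3*exp(-2^(1/4)*I*b*(-1/k)^(1/4)) + C4*exp(2^(1/4)*I*b*(-1/k)^(1/4))


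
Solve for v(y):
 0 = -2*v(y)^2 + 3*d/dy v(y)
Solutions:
 v(y) = -3/(C1 + 2*y)


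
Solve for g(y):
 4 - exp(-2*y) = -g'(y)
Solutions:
 g(y) = C1 - 4*y - exp(-2*y)/2


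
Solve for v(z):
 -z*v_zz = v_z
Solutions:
 v(z) = C1 + C2*log(z)


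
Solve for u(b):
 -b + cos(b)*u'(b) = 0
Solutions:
 u(b) = C1 + Integral(b/cos(b), b)


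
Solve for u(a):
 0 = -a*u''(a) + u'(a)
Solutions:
 u(a) = C1 + C2*a^2


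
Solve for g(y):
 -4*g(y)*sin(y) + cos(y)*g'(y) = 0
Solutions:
 g(y) = C1/cos(y)^4


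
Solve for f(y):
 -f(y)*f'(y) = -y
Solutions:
 f(y) = -sqrt(C1 + y^2)
 f(y) = sqrt(C1 + y^2)


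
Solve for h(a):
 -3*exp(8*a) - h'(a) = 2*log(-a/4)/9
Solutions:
 h(a) = C1 - 2*a*log(-a)/9 + 2*a*(1 + 2*log(2))/9 - 3*exp(8*a)/8


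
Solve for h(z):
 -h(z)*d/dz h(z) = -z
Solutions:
 h(z) = -sqrt(C1 + z^2)
 h(z) = sqrt(C1 + z^2)


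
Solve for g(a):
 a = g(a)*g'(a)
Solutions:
 g(a) = -sqrt(C1 + a^2)
 g(a) = sqrt(C1 + a^2)


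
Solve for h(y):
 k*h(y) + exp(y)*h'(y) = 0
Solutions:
 h(y) = C1*exp(k*exp(-y))


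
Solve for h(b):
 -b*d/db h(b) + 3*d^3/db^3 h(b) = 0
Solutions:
 h(b) = C1 + Integral(C2*airyai(3^(2/3)*b/3) + C3*airybi(3^(2/3)*b/3), b)


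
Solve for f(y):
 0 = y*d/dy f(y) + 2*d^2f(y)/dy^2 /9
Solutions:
 f(y) = C1 + C2*erf(3*y/2)


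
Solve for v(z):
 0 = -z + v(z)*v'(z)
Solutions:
 v(z) = -sqrt(C1 + z^2)
 v(z) = sqrt(C1 + z^2)


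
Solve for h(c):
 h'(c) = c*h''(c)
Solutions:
 h(c) = C1 + C2*c^2


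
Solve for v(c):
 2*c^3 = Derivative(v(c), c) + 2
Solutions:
 v(c) = C1 + c^4/2 - 2*c


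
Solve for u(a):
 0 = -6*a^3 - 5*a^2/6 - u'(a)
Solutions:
 u(a) = C1 - 3*a^4/2 - 5*a^3/18


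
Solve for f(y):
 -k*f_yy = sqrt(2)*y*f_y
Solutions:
 f(y) = C1 + C2*sqrt(k)*erf(2^(3/4)*y*sqrt(1/k)/2)


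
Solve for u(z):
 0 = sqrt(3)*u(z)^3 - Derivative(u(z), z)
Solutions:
 u(z) = -sqrt(2)*sqrt(-1/(C1 + sqrt(3)*z))/2
 u(z) = sqrt(2)*sqrt(-1/(C1 + sqrt(3)*z))/2


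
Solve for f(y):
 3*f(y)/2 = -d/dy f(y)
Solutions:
 f(y) = C1*exp(-3*y/2)
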